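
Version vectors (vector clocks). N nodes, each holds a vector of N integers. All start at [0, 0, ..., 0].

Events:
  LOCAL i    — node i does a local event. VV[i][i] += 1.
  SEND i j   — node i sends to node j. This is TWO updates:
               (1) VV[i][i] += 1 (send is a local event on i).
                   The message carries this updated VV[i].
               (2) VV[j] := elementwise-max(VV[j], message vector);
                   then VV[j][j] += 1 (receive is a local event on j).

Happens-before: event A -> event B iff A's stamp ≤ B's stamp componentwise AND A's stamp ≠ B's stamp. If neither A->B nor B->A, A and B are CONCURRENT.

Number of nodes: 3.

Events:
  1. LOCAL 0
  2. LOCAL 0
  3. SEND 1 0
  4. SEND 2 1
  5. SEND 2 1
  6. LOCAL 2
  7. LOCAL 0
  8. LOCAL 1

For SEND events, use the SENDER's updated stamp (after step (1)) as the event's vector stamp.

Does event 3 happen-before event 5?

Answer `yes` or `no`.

Answer: no

Derivation:
Initial: VV[0]=[0, 0, 0]
Initial: VV[1]=[0, 0, 0]
Initial: VV[2]=[0, 0, 0]
Event 1: LOCAL 0: VV[0][0]++ -> VV[0]=[1, 0, 0]
Event 2: LOCAL 0: VV[0][0]++ -> VV[0]=[2, 0, 0]
Event 3: SEND 1->0: VV[1][1]++ -> VV[1]=[0, 1, 0], msg_vec=[0, 1, 0]; VV[0]=max(VV[0],msg_vec) then VV[0][0]++ -> VV[0]=[3, 1, 0]
Event 4: SEND 2->1: VV[2][2]++ -> VV[2]=[0, 0, 1], msg_vec=[0, 0, 1]; VV[1]=max(VV[1],msg_vec) then VV[1][1]++ -> VV[1]=[0, 2, 1]
Event 5: SEND 2->1: VV[2][2]++ -> VV[2]=[0, 0, 2], msg_vec=[0, 0, 2]; VV[1]=max(VV[1],msg_vec) then VV[1][1]++ -> VV[1]=[0, 3, 2]
Event 6: LOCAL 2: VV[2][2]++ -> VV[2]=[0, 0, 3]
Event 7: LOCAL 0: VV[0][0]++ -> VV[0]=[4, 1, 0]
Event 8: LOCAL 1: VV[1][1]++ -> VV[1]=[0, 4, 2]
Event 3 stamp: [0, 1, 0]
Event 5 stamp: [0, 0, 2]
[0, 1, 0] <= [0, 0, 2]? False. Equal? False. Happens-before: False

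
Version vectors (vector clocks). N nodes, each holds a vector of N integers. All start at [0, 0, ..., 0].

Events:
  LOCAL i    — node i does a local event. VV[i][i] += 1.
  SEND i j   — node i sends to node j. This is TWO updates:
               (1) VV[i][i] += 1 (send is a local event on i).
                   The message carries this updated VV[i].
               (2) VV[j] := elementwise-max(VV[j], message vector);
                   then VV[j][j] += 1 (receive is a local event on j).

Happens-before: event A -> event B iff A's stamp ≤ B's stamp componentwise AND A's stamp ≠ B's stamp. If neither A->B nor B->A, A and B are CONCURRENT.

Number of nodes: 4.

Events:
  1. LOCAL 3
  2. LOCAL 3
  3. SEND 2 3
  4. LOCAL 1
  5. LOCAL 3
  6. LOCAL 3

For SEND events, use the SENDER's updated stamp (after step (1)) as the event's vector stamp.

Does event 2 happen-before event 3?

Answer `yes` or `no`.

Initial: VV[0]=[0, 0, 0, 0]
Initial: VV[1]=[0, 0, 0, 0]
Initial: VV[2]=[0, 0, 0, 0]
Initial: VV[3]=[0, 0, 0, 0]
Event 1: LOCAL 3: VV[3][3]++ -> VV[3]=[0, 0, 0, 1]
Event 2: LOCAL 3: VV[3][3]++ -> VV[3]=[0, 0, 0, 2]
Event 3: SEND 2->3: VV[2][2]++ -> VV[2]=[0, 0, 1, 0], msg_vec=[0, 0, 1, 0]; VV[3]=max(VV[3],msg_vec) then VV[3][3]++ -> VV[3]=[0, 0, 1, 3]
Event 4: LOCAL 1: VV[1][1]++ -> VV[1]=[0, 1, 0, 0]
Event 5: LOCAL 3: VV[3][3]++ -> VV[3]=[0, 0, 1, 4]
Event 6: LOCAL 3: VV[3][3]++ -> VV[3]=[0, 0, 1, 5]
Event 2 stamp: [0, 0, 0, 2]
Event 3 stamp: [0, 0, 1, 0]
[0, 0, 0, 2] <= [0, 0, 1, 0]? False. Equal? False. Happens-before: False

Answer: no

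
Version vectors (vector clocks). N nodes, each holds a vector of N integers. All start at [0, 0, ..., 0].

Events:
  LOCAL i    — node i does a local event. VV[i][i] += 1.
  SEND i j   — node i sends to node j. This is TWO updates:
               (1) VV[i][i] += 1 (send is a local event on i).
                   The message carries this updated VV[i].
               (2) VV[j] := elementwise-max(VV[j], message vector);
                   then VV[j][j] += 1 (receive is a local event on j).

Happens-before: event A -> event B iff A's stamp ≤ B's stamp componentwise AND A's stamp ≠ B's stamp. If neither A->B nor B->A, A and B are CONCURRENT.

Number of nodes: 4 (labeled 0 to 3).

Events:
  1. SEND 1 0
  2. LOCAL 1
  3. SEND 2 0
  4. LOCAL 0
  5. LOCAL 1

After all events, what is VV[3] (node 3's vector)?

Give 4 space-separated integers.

Answer: 0 0 0 0

Derivation:
Initial: VV[0]=[0, 0, 0, 0]
Initial: VV[1]=[0, 0, 0, 0]
Initial: VV[2]=[0, 0, 0, 0]
Initial: VV[3]=[0, 0, 0, 0]
Event 1: SEND 1->0: VV[1][1]++ -> VV[1]=[0, 1, 0, 0], msg_vec=[0, 1, 0, 0]; VV[0]=max(VV[0],msg_vec) then VV[0][0]++ -> VV[0]=[1, 1, 0, 0]
Event 2: LOCAL 1: VV[1][1]++ -> VV[1]=[0, 2, 0, 0]
Event 3: SEND 2->0: VV[2][2]++ -> VV[2]=[0, 0, 1, 0], msg_vec=[0, 0, 1, 0]; VV[0]=max(VV[0],msg_vec) then VV[0][0]++ -> VV[0]=[2, 1, 1, 0]
Event 4: LOCAL 0: VV[0][0]++ -> VV[0]=[3, 1, 1, 0]
Event 5: LOCAL 1: VV[1][1]++ -> VV[1]=[0, 3, 0, 0]
Final vectors: VV[0]=[3, 1, 1, 0]; VV[1]=[0, 3, 0, 0]; VV[2]=[0, 0, 1, 0]; VV[3]=[0, 0, 0, 0]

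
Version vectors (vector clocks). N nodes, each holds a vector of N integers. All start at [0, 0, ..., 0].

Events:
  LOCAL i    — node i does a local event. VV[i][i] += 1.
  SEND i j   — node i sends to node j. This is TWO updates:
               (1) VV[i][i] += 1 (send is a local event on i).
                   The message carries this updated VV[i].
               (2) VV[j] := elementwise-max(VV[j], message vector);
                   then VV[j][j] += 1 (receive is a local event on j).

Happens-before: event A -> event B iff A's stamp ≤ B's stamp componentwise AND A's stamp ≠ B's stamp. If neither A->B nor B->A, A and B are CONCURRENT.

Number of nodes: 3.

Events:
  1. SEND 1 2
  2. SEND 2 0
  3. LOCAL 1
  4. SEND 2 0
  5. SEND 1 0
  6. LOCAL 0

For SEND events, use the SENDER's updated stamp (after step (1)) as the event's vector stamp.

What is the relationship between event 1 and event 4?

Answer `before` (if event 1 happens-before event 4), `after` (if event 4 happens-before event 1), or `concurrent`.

Initial: VV[0]=[0, 0, 0]
Initial: VV[1]=[0, 0, 0]
Initial: VV[2]=[0, 0, 0]
Event 1: SEND 1->2: VV[1][1]++ -> VV[1]=[0, 1, 0], msg_vec=[0, 1, 0]; VV[2]=max(VV[2],msg_vec) then VV[2][2]++ -> VV[2]=[0, 1, 1]
Event 2: SEND 2->0: VV[2][2]++ -> VV[2]=[0, 1, 2], msg_vec=[0, 1, 2]; VV[0]=max(VV[0],msg_vec) then VV[0][0]++ -> VV[0]=[1, 1, 2]
Event 3: LOCAL 1: VV[1][1]++ -> VV[1]=[0, 2, 0]
Event 4: SEND 2->0: VV[2][2]++ -> VV[2]=[0, 1, 3], msg_vec=[0, 1, 3]; VV[0]=max(VV[0],msg_vec) then VV[0][0]++ -> VV[0]=[2, 1, 3]
Event 5: SEND 1->0: VV[1][1]++ -> VV[1]=[0, 3, 0], msg_vec=[0, 3, 0]; VV[0]=max(VV[0],msg_vec) then VV[0][0]++ -> VV[0]=[3, 3, 3]
Event 6: LOCAL 0: VV[0][0]++ -> VV[0]=[4, 3, 3]
Event 1 stamp: [0, 1, 0]
Event 4 stamp: [0, 1, 3]
[0, 1, 0] <= [0, 1, 3]? True
[0, 1, 3] <= [0, 1, 0]? False
Relation: before

Answer: before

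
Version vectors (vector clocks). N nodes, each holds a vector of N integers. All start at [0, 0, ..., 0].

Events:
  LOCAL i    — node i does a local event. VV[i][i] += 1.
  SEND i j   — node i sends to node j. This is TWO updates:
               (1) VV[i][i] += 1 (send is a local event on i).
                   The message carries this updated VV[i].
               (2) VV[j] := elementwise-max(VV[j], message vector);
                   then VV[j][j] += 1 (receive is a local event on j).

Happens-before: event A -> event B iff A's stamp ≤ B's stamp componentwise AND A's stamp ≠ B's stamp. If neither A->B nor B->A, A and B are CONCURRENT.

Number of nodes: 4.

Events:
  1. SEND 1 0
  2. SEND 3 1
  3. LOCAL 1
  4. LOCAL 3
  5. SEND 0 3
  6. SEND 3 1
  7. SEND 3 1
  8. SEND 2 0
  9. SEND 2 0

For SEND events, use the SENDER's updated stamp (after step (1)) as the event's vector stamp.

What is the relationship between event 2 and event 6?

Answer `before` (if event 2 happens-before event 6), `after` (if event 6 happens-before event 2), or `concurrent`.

Answer: before

Derivation:
Initial: VV[0]=[0, 0, 0, 0]
Initial: VV[1]=[0, 0, 0, 0]
Initial: VV[2]=[0, 0, 0, 0]
Initial: VV[3]=[0, 0, 0, 0]
Event 1: SEND 1->0: VV[1][1]++ -> VV[1]=[0, 1, 0, 0], msg_vec=[0, 1, 0, 0]; VV[0]=max(VV[0],msg_vec) then VV[0][0]++ -> VV[0]=[1, 1, 0, 0]
Event 2: SEND 3->1: VV[3][3]++ -> VV[3]=[0, 0, 0, 1], msg_vec=[0, 0, 0, 1]; VV[1]=max(VV[1],msg_vec) then VV[1][1]++ -> VV[1]=[0, 2, 0, 1]
Event 3: LOCAL 1: VV[1][1]++ -> VV[1]=[0, 3, 0, 1]
Event 4: LOCAL 3: VV[3][3]++ -> VV[3]=[0, 0, 0, 2]
Event 5: SEND 0->3: VV[0][0]++ -> VV[0]=[2, 1, 0, 0], msg_vec=[2, 1, 0, 0]; VV[3]=max(VV[3],msg_vec) then VV[3][3]++ -> VV[3]=[2, 1, 0, 3]
Event 6: SEND 3->1: VV[3][3]++ -> VV[3]=[2, 1, 0, 4], msg_vec=[2, 1, 0, 4]; VV[1]=max(VV[1],msg_vec) then VV[1][1]++ -> VV[1]=[2, 4, 0, 4]
Event 7: SEND 3->1: VV[3][3]++ -> VV[3]=[2, 1, 0, 5], msg_vec=[2, 1, 0, 5]; VV[1]=max(VV[1],msg_vec) then VV[1][1]++ -> VV[1]=[2, 5, 0, 5]
Event 8: SEND 2->0: VV[2][2]++ -> VV[2]=[0, 0, 1, 0], msg_vec=[0, 0, 1, 0]; VV[0]=max(VV[0],msg_vec) then VV[0][0]++ -> VV[0]=[3, 1, 1, 0]
Event 9: SEND 2->0: VV[2][2]++ -> VV[2]=[0, 0, 2, 0], msg_vec=[0, 0, 2, 0]; VV[0]=max(VV[0],msg_vec) then VV[0][0]++ -> VV[0]=[4, 1, 2, 0]
Event 2 stamp: [0, 0, 0, 1]
Event 6 stamp: [2, 1, 0, 4]
[0, 0, 0, 1] <= [2, 1, 0, 4]? True
[2, 1, 0, 4] <= [0, 0, 0, 1]? False
Relation: before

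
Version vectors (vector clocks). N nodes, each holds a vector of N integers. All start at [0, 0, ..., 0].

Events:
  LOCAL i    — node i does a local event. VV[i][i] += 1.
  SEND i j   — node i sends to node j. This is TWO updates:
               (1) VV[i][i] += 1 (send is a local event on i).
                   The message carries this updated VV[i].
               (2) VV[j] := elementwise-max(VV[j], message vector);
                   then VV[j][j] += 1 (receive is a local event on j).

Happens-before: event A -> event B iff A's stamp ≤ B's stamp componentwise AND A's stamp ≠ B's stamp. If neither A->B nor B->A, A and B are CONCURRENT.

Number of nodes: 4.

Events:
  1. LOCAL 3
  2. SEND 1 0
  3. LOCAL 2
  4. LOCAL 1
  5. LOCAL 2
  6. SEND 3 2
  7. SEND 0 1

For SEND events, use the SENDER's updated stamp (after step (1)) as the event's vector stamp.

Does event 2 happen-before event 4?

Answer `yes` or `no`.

Answer: yes

Derivation:
Initial: VV[0]=[0, 0, 0, 0]
Initial: VV[1]=[0, 0, 0, 0]
Initial: VV[2]=[0, 0, 0, 0]
Initial: VV[3]=[0, 0, 0, 0]
Event 1: LOCAL 3: VV[3][3]++ -> VV[3]=[0, 0, 0, 1]
Event 2: SEND 1->0: VV[1][1]++ -> VV[1]=[0, 1, 0, 0], msg_vec=[0, 1, 0, 0]; VV[0]=max(VV[0],msg_vec) then VV[0][0]++ -> VV[0]=[1, 1, 0, 0]
Event 3: LOCAL 2: VV[2][2]++ -> VV[2]=[0, 0, 1, 0]
Event 4: LOCAL 1: VV[1][1]++ -> VV[1]=[0, 2, 0, 0]
Event 5: LOCAL 2: VV[2][2]++ -> VV[2]=[0, 0, 2, 0]
Event 6: SEND 3->2: VV[3][3]++ -> VV[3]=[0, 0, 0, 2], msg_vec=[0, 0, 0, 2]; VV[2]=max(VV[2],msg_vec) then VV[2][2]++ -> VV[2]=[0, 0, 3, 2]
Event 7: SEND 0->1: VV[0][0]++ -> VV[0]=[2, 1, 0, 0], msg_vec=[2, 1, 0, 0]; VV[1]=max(VV[1],msg_vec) then VV[1][1]++ -> VV[1]=[2, 3, 0, 0]
Event 2 stamp: [0, 1, 0, 0]
Event 4 stamp: [0, 2, 0, 0]
[0, 1, 0, 0] <= [0, 2, 0, 0]? True. Equal? False. Happens-before: True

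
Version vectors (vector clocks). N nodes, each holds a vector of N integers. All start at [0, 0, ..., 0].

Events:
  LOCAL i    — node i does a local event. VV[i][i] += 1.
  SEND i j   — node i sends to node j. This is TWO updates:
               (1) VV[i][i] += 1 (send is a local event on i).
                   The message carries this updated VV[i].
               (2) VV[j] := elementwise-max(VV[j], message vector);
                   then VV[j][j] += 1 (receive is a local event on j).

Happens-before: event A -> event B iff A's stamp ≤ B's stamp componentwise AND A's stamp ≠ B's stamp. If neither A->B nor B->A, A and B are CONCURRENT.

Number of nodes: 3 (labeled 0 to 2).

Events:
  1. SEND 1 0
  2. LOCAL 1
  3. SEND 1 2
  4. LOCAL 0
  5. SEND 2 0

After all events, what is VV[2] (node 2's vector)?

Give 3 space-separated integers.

Initial: VV[0]=[0, 0, 0]
Initial: VV[1]=[0, 0, 0]
Initial: VV[2]=[0, 0, 0]
Event 1: SEND 1->0: VV[1][1]++ -> VV[1]=[0, 1, 0], msg_vec=[0, 1, 0]; VV[0]=max(VV[0],msg_vec) then VV[0][0]++ -> VV[0]=[1, 1, 0]
Event 2: LOCAL 1: VV[1][1]++ -> VV[1]=[0, 2, 0]
Event 3: SEND 1->2: VV[1][1]++ -> VV[1]=[0, 3, 0], msg_vec=[0, 3, 0]; VV[2]=max(VV[2],msg_vec) then VV[2][2]++ -> VV[2]=[0, 3, 1]
Event 4: LOCAL 0: VV[0][0]++ -> VV[0]=[2, 1, 0]
Event 5: SEND 2->0: VV[2][2]++ -> VV[2]=[0, 3, 2], msg_vec=[0, 3, 2]; VV[0]=max(VV[0],msg_vec) then VV[0][0]++ -> VV[0]=[3, 3, 2]
Final vectors: VV[0]=[3, 3, 2]; VV[1]=[0, 3, 0]; VV[2]=[0, 3, 2]

Answer: 0 3 2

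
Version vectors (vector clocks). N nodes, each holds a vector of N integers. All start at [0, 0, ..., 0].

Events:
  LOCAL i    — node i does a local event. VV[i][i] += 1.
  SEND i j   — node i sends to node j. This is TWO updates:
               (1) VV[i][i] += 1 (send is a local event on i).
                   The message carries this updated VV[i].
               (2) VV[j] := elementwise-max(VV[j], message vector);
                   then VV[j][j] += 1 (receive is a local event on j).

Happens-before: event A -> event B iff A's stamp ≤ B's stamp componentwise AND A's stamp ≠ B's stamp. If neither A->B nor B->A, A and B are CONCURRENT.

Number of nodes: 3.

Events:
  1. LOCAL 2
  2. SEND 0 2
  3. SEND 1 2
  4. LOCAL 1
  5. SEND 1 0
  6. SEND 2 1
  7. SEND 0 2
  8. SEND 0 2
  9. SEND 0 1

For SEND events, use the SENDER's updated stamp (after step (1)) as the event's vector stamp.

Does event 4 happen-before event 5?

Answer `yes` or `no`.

Initial: VV[0]=[0, 0, 0]
Initial: VV[1]=[0, 0, 0]
Initial: VV[2]=[0, 0, 0]
Event 1: LOCAL 2: VV[2][2]++ -> VV[2]=[0, 0, 1]
Event 2: SEND 0->2: VV[0][0]++ -> VV[0]=[1, 0, 0], msg_vec=[1, 0, 0]; VV[2]=max(VV[2],msg_vec) then VV[2][2]++ -> VV[2]=[1, 0, 2]
Event 3: SEND 1->2: VV[1][1]++ -> VV[1]=[0, 1, 0], msg_vec=[0, 1, 0]; VV[2]=max(VV[2],msg_vec) then VV[2][2]++ -> VV[2]=[1, 1, 3]
Event 4: LOCAL 1: VV[1][1]++ -> VV[1]=[0, 2, 0]
Event 5: SEND 1->0: VV[1][1]++ -> VV[1]=[0, 3, 0], msg_vec=[0, 3, 0]; VV[0]=max(VV[0],msg_vec) then VV[0][0]++ -> VV[0]=[2, 3, 0]
Event 6: SEND 2->1: VV[2][2]++ -> VV[2]=[1, 1, 4], msg_vec=[1, 1, 4]; VV[1]=max(VV[1],msg_vec) then VV[1][1]++ -> VV[1]=[1, 4, 4]
Event 7: SEND 0->2: VV[0][0]++ -> VV[0]=[3, 3, 0], msg_vec=[3, 3, 0]; VV[2]=max(VV[2],msg_vec) then VV[2][2]++ -> VV[2]=[3, 3, 5]
Event 8: SEND 0->2: VV[0][0]++ -> VV[0]=[4, 3, 0], msg_vec=[4, 3, 0]; VV[2]=max(VV[2],msg_vec) then VV[2][2]++ -> VV[2]=[4, 3, 6]
Event 9: SEND 0->1: VV[0][0]++ -> VV[0]=[5, 3, 0], msg_vec=[5, 3, 0]; VV[1]=max(VV[1],msg_vec) then VV[1][1]++ -> VV[1]=[5, 5, 4]
Event 4 stamp: [0, 2, 0]
Event 5 stamp: [0, 3, 0]
[0, 2, 0] <= [0, 3, 0]? True. Equal? False. Happens-before: True

Answer: yes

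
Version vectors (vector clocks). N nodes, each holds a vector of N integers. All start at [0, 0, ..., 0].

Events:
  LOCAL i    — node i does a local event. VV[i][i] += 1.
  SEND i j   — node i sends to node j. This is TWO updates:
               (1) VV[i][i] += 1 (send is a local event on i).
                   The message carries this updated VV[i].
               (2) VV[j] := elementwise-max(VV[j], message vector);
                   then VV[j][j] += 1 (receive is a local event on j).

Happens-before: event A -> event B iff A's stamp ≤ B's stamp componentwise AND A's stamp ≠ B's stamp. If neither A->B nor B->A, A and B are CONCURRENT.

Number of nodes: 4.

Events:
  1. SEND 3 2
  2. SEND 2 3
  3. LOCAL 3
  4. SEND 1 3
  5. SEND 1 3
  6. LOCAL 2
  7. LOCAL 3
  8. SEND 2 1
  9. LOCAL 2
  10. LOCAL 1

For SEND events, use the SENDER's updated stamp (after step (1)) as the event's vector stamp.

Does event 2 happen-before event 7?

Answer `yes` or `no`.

Initial: VV[0]=[0, 0, 0, 0]
Initial: VV[1]=[0, 0, 0, 0]
Initial: VV[2]=[0, 0, 0, 0]
Initial: VV[3]=[0, 0, 0, 0]
Event 1: SEND 3->2: VV[3][3]++ -> VV[3]=[0, 0, 0, 1], msg_vec=[0, 0, 0, 1]; VV[2]=max(VV[2],msg_vec) then VV[2][2]++ -> VV[2]=[0, 0, 1, 1]
Event 2: SEND 2->3: VV[2][2]++ -> VV[2]=[0, 0, 2, 1], msg_vec=[0, 0, 2, 1]; VV[3]=max(VV[3],msg_vec) then VV[3][3]++ -> VV[3]=[0, 0, 2, 2]
Event 3: LOCAL 3: VV[3][3]++ -> VV[3]=[0, 0, 2, 3]
Event 4: SEND 1->3: VV[1][1]++ -> VV[1]=[0, 1, 0, 0], msg_vec=[0, 1, 0, 0]; VV[3]=max(VV[3],msg_vec) then VV[3][3]++ -> VV[3]=[0, 1, 2, 4]
Event 5: SEND 1->3: VV[1][1]++ -> VV[1]=[0, 2, 0, 0], msg_vec=[0, 2, 0, 0]; VV[3]=max(VV[3],msg_vec) then VV[3][3]++ -> VV[3]=[0, 2, 2, 5]
Event 6: LOCAL 2: VV[2][2]++ -> VV[2]=[0, 0, 3, 1]
Event 7: LOCAL 3: VV[3][3]++ -> VV[3]=[0, 2, 2, 6]
Event 8: SEND 2->1: VV[2][2]++ -> VV[2]=[0, 0, 4, 1], msg_vec=[0, 0, 4, 1]; VV[1]=max(VV[1],msg_vec) then VV[1][1]++ -> VV[1]=[0, 3, 4, 1]
Event 9: LOCAL 2: VV[2][2]++ -> VV[2]=[0, 0, 5, 1]
Event 10: LOCAL 1: VV[1][1]++ -> VV[1]=[0, 4, 4, 1]
Event 2 stamp: [0, 0, 2, 1]
Event 7 stamp: [0, 2, 2, 6]
[0, 0, 2, 1] <= [0, 2, 2, 6]? True. Equal? False. Happens-before: True

Answer: yes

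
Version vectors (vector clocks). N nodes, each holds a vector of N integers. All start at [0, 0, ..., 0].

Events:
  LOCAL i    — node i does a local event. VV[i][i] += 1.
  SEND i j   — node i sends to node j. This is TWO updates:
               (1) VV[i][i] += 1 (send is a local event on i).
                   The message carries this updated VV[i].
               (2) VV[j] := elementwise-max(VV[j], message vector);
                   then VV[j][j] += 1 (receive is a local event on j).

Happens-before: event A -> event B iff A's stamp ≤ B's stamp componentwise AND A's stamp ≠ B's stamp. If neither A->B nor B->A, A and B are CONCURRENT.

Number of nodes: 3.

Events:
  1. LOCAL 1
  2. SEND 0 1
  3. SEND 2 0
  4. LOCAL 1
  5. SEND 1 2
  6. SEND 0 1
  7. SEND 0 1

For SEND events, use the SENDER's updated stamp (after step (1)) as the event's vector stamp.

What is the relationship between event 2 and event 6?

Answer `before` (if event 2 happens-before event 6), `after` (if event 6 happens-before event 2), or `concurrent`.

Answer: before

Derivation:
Initial: VV[0]=[0, 0, 0]
Initial: VV[1]=[0, 0, 0]
Initial: VV[2]=[0, 0, 0]
Event 1: LOCAL 1: VV[1][1]++ -> VV[1]=[0, 1, 0]
Event 2: SEND 0->1: VV[0][0]++ -> VV[0]=[1, 0, 0], msg_vec=[1, 0, 0]; VV[1]=max(VV[1],msg_vec) then VV[1][1]++ -> VV[1]=[1, 2, 0]
Event 3: SEND 2->0: VV[2][2]++ -> VV[2]=[0, 0, 1], msg_vec=[0, 0, 1]; VV[0]=max(VV[0],msg_vec) then VV[0][0]++ -> VV[0]=[2, 0, 1]
Event 4: LOCAL 1: VV[1][1]++ -> VV[1]=[1, 3, 0]
Event 5: SEND 1->2: VV[1][1]++ -> VV[1]=[1, 4, 0], msg_vec=[1, 4, 0]; VV[2]=max(VV[2],msg_vec) then VV[2][2]++ -> VV[2]=[1, 4, 2]
Event 6: SEND 0->1: VV[0][0]++ -> VV[0]=[3, 0, 1], msg_vec=[3, 0, 1]; VV[1]=max(VV[1],msg_vec) then VV[1][1]++ -> VV[1]=[3, 5, 1]
Event 7: SEND 0->1: VV[0][0]++ -> VV[0]=[4, 0, 1], msg_vec=[4, 0, 1]; VV[1]=max(VV[1],msg_vec) then VV[1][1]++ -> VV[1]=[4, 6, 1]
Event 2 stamp: [1, 0, 0]
Event 6 stamp: [3, 0, 1]
[1, 0, 0] <= [3, 0, 1]? True
[3, 0, 1] <= [1, 0, 0]? False
Relation: before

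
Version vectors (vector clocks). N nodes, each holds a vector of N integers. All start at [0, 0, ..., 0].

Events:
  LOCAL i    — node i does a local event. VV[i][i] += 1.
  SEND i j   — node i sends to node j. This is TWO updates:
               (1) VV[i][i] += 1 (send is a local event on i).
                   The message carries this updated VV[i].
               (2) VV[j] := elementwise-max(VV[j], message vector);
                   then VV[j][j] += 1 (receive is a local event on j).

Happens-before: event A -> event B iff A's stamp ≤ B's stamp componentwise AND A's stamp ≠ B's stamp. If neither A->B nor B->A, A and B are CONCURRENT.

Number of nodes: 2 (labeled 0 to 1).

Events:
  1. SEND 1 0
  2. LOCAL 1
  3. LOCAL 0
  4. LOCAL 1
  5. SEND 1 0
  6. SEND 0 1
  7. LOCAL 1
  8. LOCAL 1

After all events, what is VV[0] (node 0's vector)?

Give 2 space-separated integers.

Initial: VV[0]=[0, 0]
Initial: VV[1]=[0, 0]
Event 1: SEND 1->0: VV[1][1]++ -> VV[1]=[0, 1], msg_vec=[0, 1]; VV[0]=max(VV[0],msg_vec) then VV[0][0]++ -> VV[0]=[1, 1]
Event 2: LOCAL 1: VV[1][1]++ -> VV[1]=[0, 2]
Event 3: LOCAL 0: VV[0][0]++ -> VV[0]=[2, 1]
Event 4: LOCAL 1: VV[1][1]++ -> VV[1]=[0, 3]
Event 5: SEND 1->0: VV[1][1]++ -> VV[1]=[0, 4], msg_vec=[0, 4]; VV[0]=max(VV[0],msg_vec) then VV[0][0]++ -> VV[0]=[3, 4]
Event 6: SEND 0->1: VV[0][0]++ -> VV[0]=[4, 4], msg_vec=[4, 4]; VV[1]=max(VV[1],msg_vec) then VV[1][1]++ -> VV[1]=[4, 5]
Event 7: LOCAL 1: VV[1][1]++ -> VV[1]=[4, 6]
Event 8: LOCAL 1: VV[1][1]++ -> VV[1]=[4, 7]
Final vectors: VV[0]=[4, 4]; VV[1]=[4, 7]

Answer: 4 4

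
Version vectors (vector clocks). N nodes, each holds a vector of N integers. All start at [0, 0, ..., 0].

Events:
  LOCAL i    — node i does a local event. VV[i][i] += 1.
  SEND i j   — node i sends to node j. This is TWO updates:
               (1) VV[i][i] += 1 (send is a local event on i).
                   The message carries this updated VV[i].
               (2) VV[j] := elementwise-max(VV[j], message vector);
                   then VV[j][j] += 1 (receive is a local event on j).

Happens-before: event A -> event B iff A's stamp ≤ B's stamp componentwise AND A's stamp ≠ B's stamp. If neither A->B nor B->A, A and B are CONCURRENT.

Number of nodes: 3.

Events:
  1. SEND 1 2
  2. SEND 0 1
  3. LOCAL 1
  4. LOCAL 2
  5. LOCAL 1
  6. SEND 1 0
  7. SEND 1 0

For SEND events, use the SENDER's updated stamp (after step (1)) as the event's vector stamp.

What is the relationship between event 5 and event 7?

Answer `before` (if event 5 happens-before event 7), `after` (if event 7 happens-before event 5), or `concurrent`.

Answer: before

Derivation:
Initial: VV[0]=[0, 0, 0]
Initial: VV[1]=[0, 0, 0]
Initial: VV[2]=[0, 0, 0]
Event 1: SEND 1->2: VV[1][1]++ -> VV[1]=[0, 1, 0], msg_vec=[0, 1, 0]; VV[2]=max(VV[2],msg_vec) then VV[2][2]++ -> VV[2]=[0, 1, 1]
Event 2: SEND 0->1: VV[0][0]++ -> VV[0]=[1, 0, 0], msg_vec=[1, 0, 0]; VV[1]=max(VV[1],msg_vec) then VV[1][1]++ -> VV[1]=[1, 2, 0]
Event 3: LOCAL 1: VV[1][1]++ -> VV[1]=[1, 3, 0]
Event 4: LOCAL 2: VV[2][2]++ -> VV[2]=[0, 1, 2]
Event 5: LOCAL 1: VV[1][1]++ -> VV[1]=[1, 4, 0]
Event 6: SEND 1->0: VV[1][1]++ -> VV[1]=[1, 5, 0], msg_vec=[1, 5, 0]; VV[0]=max(VV[0],msg_vec) then VV[0][0]++ -> VV[0]=[2, 5, 0]
Event 7: SEND 1->0: VV[1][1]++ -> VV[1]=[1, 6, 0], msg_vec=[1, 6, 0]; VV[0]=max(VV[0],msg_vec) then VV[0][0]++ -> VV[0]=[3, 6, 0]
Event 5 stamp: [1, 4, 0]
Event 7 stamp: [1, 6, 0]
[1, 4, 0] <= [1, 6, 0]? True
[1, 6, 0] <= [1, 4, 0]? False
Relation: before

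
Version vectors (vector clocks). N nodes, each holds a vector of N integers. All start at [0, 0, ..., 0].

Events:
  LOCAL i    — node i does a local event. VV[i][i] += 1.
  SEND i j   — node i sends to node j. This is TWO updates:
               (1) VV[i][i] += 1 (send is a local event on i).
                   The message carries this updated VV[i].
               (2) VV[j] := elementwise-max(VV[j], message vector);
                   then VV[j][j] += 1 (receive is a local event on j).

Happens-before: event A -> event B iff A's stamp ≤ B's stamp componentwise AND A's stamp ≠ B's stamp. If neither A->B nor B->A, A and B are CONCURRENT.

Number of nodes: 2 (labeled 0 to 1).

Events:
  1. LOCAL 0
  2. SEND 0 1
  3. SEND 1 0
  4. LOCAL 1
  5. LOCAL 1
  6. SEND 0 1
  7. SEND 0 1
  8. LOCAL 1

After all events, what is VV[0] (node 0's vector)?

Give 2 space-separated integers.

Initial: VV[0]=[0, 0]
Initial: VV[1]=[0, 0]
Event 1: LOCAL 0: VV[0][0]++ -> VV[0]=[1, 0]
Event 2: SEND 0->1: VV[0][0]++ -> VV[0]=[2, 0], msg_vec=[2, 0]; VV[1]=max(VV[1],msg_vec) then VV[1][1]++ -> VV[1]=[2, 1]
Event 3: SEND 1->0: VV[1][1]++ -> VV[1]=[2, 2], msg_vec=[2, 2]; VV[0]=max(VV[0],msg_vec) then VV[0][0]++ -> VV[0]=[3, 2]
Event 4: LOCAL 1: VV[1][1]++ -> VV[1]=[2, 3]
Event 5: LOCAL 1: VV[1][1]++ -> VV[1]=[2, 4]
Event 6: SEND 0->1: VV[0][0]++ -> VV[0]=[4, 2], msg_vec=[4, 2]; VV[1]=max(VV[1],msg_vec) then VV[1][1]++ -> VV[1]=[4, 5]
Event 7: SEND 0->1: VV[0][0]++ -> VV[0]=[5, 2], msg_vec=[5, 2]; VV[1]=max(VV[1],msg_vec) then VV[1][1]++ -> VV[1]=[5, 6]
Event 8: LOCAL 1: VV[1][1]++ -> VV[1]=[5, 7]
Final vectors: VV[0]=[5, 2]; VV[1]=[5, 7]

Answer: 5 2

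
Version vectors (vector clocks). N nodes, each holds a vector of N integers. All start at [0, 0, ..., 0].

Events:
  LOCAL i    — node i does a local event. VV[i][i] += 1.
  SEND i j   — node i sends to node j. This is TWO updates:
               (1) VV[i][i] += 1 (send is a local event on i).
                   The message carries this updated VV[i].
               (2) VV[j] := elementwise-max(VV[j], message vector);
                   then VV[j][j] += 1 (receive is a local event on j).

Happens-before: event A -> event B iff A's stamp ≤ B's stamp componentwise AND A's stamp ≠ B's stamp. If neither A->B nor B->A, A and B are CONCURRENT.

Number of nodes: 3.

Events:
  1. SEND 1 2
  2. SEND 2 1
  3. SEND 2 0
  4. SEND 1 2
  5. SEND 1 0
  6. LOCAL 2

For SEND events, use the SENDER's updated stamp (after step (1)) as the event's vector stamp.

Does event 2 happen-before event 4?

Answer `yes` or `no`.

Initial: VV[0]=[0, 0, 0]
Initial: VV[1]=[0, 0, 0]
Initial: VV[2]=[0, 0, 0]
Event 1: SEND 1->2: VV[1][1]++ -> VV[1]=[0, 1, 0], msg_vec=[0, 1, 0]; VV[2]=max(VV[2],msg_vec) then VV[2][2]++ -> VV[2]=[0, 1, 1]
Event 2: SEND 2->1: VV[2][2]++ -> VV[2]=[0, 1, 2], msg_vec=[0, 1, 2]; VV[1]=max(VV[1],msg_vec) then VV[1][1]++ -> VV[1]=[0, 2, 2]
Event 3: SEND 2->0: VV[2][2]++ -> VV[2]=[0, 1, 3], msg_vec=[0, 1, 3]; VV[0]=max(VV[0],msg_vec) then VV[0][0]++ -> VV[0]=[1, 1, 3]
Event 4: SEND 1->2: VV[1][1]++ -> VV[1]=[0, 3, 2], msg_vec=[0, 3, 2]; VV[2]=max(VV[2],msg_vec) then VV[2][2]++ -> VV[2]=[0, 3, 4]
Event 5: SEND 1->0: VV[1][1]++ -> VV[1]=[0, 4, 2], msg_vec=[0, 4, 2]; VV[0]=max(VV[0],msg_vec) then VV[0][0]++ -> VV[0]=[2, 4, 3]
Event 6: LOCAL 2: VV[2][2]++ -> VV[2]=[0, 3, 5]
Event 2 stamp: [0, 1, 2]
Event 4 stamp: [0, 3, 2]
[0, 1, 2] <= [0, 3, 2]? True. Equal? False. Happens-before: True

Answer: yes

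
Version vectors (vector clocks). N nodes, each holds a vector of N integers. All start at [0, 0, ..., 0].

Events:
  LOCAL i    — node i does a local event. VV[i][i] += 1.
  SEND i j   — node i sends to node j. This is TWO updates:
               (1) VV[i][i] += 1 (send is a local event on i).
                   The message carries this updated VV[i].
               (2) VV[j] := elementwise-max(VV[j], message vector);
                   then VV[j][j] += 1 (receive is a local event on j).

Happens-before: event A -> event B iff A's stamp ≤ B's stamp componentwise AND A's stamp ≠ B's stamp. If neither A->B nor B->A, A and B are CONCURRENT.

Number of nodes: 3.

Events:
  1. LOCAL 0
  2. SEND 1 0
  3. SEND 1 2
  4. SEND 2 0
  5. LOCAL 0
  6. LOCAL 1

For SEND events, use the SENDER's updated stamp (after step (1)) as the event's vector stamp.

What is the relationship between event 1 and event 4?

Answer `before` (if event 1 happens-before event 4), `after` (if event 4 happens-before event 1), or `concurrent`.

Answer: concurrent

Derivation:
Initial: VV[0]=[0, 0, 0]
Initial: VV[1]=[0, 0, 0]
Initial: VV[2]=[0, 0, 0]
Event 1: LOCAL 0: VV[0][0]++ -> VV[0]=[1, 0, 0]
Event 2: SEND 1->0: VV[1][1]++ -> VV[1]=[0, 1, 0], msg_vec=[0, 1, 0]; VV[0]=max(VV[0],msg_vec) then VV[0][0]++ -> VV[0]=[2, 1, 0]
Event 3: SEND 1->2: VV[1][1]++ -> VV[1]=[0, 2, 0], msg_vec=[0, 2, 0]; VV[2]=max(VV[2],msg_vec) then VV[2][2]++ -> VV[2]=[0, 2, 1]
Event 4: SEND 2->0: VV[2][2]++ -> VV[2]=[0, 2, 2], msg_vec=[0, 2, 2]; VV[0]=max(VV[0],msg_vec) then VV[0][0]++ -> VV[0]=[3, 2, 2]
Event 5: LOCAL 0: VV[0][0]++ -> VV[0]=[4, 2, 2]
Event 6: LOCAL 1: VV[1][1]++ -> VV[1]=[0, 3, 0]
Event 1 stamp: [1, 0, 0]
Event 4 stamp: [0, 2, 2]
[1, 0, 0] <= [0, 2, 2]? False
[0, 2, 2] <= [1, 0, 0]? False
Relation: concurrent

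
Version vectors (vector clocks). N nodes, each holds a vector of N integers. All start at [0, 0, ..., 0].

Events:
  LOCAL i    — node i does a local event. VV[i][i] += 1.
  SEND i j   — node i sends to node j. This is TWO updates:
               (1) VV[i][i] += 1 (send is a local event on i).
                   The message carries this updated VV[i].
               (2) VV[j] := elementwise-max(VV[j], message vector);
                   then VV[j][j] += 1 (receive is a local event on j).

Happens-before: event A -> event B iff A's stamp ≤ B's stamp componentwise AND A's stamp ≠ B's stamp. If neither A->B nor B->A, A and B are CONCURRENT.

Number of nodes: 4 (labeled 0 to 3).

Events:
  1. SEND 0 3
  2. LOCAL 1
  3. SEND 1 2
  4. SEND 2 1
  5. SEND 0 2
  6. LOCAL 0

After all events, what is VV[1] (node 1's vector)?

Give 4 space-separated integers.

Initial: VV[0]=[0, 0, 0, 0]
Initial: VV[1]=[0, 0, 0, 0]
Initial: VV[2]=[0, 0, 0, 0]
Initial: VV[3]=[0, 0, 0, 0]
Event 1: SEND 0->3: VV[0][0]++ -> VV[0]=[1, 0, 0, 0], msg_vec=[1, 0, 0, 0]; VV[3]=max(VV[3],msg_vec) then VV[3][3]++ -> VV[3]=[1, 0, 0, 1]
Event 2: LOCAL 1: VV[1][1]++ -> VV[1]=[0, 1, 0, 0]
Event 3: SEND 1->2: VV[1][1]++ -> VV[1]=[0, 2, 0, 0], msg_vec=[0, 2, 0, 0]; VV[2]=max(VV[2],msg_vec) then VV[2][2]++ -> VV[2]=[0, 2, 1, 0]
Event 4: SEND 2->1: VV[2][2]++ -> VV[2]=[0, 2, 2, 0], msg_vec=[0, 2, 2, 0]; VV[1]=max(VV[1],msg_vec) then VV[1][1]++ -> VV[1]=[0, 3, 2, 0]
Event 5: SEND 0->2: VV[0][0]++ -> VV[0]=[2, 0, 0, 0], msg_vec=[2, 0, 0, 0]; VV[2]=max(VV[2],msg_vec) then VV[2][2]++ -> VV[2]=[2, 2, 3, 0]
Event 6: LOCAL 0: VV[0][0]++ -> VV[0]=[3, 0, 0, 0]
Final vectors: VV[0]=[3, 0, 0, 0]; VV[1]=[0, 3, 2, 0]; VV[2]=[2, 2, 3, 0]; VV[3]=[1, 0, 0, 1]

Answer: 0 3 2 0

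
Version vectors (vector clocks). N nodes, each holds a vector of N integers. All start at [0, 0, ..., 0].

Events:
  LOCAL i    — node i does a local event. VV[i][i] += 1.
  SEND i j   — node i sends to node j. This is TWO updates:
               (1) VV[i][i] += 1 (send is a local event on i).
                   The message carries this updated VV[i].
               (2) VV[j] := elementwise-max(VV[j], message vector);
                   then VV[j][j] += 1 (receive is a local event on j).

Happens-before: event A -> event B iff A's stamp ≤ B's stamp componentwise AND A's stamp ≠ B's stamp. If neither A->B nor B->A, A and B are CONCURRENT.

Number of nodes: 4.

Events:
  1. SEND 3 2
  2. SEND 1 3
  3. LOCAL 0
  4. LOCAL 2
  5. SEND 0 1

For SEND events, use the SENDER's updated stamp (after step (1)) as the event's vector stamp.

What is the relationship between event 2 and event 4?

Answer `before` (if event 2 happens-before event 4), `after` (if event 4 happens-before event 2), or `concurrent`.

Initial: VV[0]=[0, 0, 0, 0]
Initial: VV[1]=[0, 0, 0, 0]
Initial: VV[2]=[0, 0, 0, 0]
Initial: VV[3]=[0, 0, 0, 0]
Event 1: SEND 3->2: VV[3][3]++ -> VV[3]=[0, 0, 0, 1], msg_vec=[0, 0, 0, 1]; VV[2]=max(VV[2],msg_vec) then VV[2][2]++ -> VV[2]=[0, 0, 1, 1]
Event 2: SEND 1->3: VV[1][1]++ -> VV[1]=[0, 1, 0, 0], msg_vec=[0, 1, 0, 0]; VV[3]=max(VV[3],msg_vec) then VV[3][3]++ -> VV[3]=[0, 1, 0, 2]
Event 3: LOCAL 0: VV[0][0]++ -> VV[0]=[1, 0, 0, 0]
Event 4: LOCAL 2: VV[2][2]++ -> VV[2]=[0, 0, 2, 1]
Event 5: SEND 0->1: VV[0][0]++ -> VV[0]=[2, 0, 0, 0], msg_vec=[2, 0, 0, 0]; VV[1]=max(VV[1],msg_vec) then VV[1][1]++ -> VV[1]=[2, 2, 0, 0]
Event 2 stamp: [0, 1, 0, 0]
Event 4 stamp: [0, 0, 2, 1]
[0, 1, 0, 0] <= [0, 0, 2, 1]? False
[0, 0, 2, 1] <= [0, 1, 0, 0]? False
Relation: concurrent

Answer: concurrent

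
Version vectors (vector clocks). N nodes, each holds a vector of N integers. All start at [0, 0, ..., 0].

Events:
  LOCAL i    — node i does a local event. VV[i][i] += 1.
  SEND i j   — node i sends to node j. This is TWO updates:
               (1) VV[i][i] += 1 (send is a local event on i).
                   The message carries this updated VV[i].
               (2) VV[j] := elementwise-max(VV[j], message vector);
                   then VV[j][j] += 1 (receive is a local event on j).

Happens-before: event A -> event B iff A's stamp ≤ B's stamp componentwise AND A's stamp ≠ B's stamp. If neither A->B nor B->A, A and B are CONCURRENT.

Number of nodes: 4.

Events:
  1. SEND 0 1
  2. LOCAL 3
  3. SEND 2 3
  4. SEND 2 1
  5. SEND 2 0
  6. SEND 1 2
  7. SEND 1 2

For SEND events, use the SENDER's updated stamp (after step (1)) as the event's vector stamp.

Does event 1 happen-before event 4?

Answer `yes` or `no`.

Answer: no

Derivation:
Initial: VV[0]=[0, 0, 0, 0]
Initial: VV[1]=[0, 0, 0, 0]
Initial: VV[2]=[0, 0, 0, 0]
Initial: VV[3]=[0, 0, 0, 0]
Event 1: SEND 0->1: VV[0][0]++ -> VV[0]=[1, 0, 0, 0], msg_vec=[1, 0, 0, 0]; VV[1]=max(VV[1],msg_vec) then VV[1][1]++ -> VV[1]=[1, 1, 0, 0]
Event 2: LOCAL 3: VV[3][3]++ -> VV[3]=[0, 0, 0, 1]
Event 3: SEND 2->3: VV[2][2]++ -> VV[2]=[0, 0, 1, 0], msg_vec=[0, 0, 1, 0]; VV[3]=max(VV[3],msg_vec) then VV[3][3]++ -> VV[3]=[0, 0, 1, 2]
Event 4: SEND 2->1: VV[2][2]++ -> VV[2]=[0, 0, 2, 0], msg_vec=[0, 0, 2, 0]; VV[1]=max(VV[1],msg_vec) then VV[1][1]++ -> VV[1]=[1, 2, 2, 0]
Event 5: SEND 2->0: VV[2][2]++ -> VV[2]=[0, 0, 3, 0], msg_vec=[0, 0, 3, 0]; VV[0]=max(VV[0],msg_vec) then VV[0][0]++ -> VV[0]=[2, 0, 3, 0]
Event 6: SEND 1->2: VV[1][1]++ -> VV[1]=[1, 3, 2, 0], msg_vec=[1, 3, 2, 0]; VV[2]=max(VV[2],msg_vec) then VV[2][2]++ -> VV[2]=[1, 3, 4, 0]
Event 7: SEND 1->2: VV[1][1]++ -> VV[1]=[1, 4, 2, 0], msg_vec=[1, 4, 2, 0]; VV[2]=max(VV[2],msg_vec) then VV[2][2]++ -> VV[2]=[1, 4, 5, 0]
Event 1 stamp: [1, 0, 0, 0]
Event 4 stamp: [0, 0, 2, 0]
[1, 0, 0, 0] <= [0, 0, 2, 0]? False. Equal? False. Happens-before: False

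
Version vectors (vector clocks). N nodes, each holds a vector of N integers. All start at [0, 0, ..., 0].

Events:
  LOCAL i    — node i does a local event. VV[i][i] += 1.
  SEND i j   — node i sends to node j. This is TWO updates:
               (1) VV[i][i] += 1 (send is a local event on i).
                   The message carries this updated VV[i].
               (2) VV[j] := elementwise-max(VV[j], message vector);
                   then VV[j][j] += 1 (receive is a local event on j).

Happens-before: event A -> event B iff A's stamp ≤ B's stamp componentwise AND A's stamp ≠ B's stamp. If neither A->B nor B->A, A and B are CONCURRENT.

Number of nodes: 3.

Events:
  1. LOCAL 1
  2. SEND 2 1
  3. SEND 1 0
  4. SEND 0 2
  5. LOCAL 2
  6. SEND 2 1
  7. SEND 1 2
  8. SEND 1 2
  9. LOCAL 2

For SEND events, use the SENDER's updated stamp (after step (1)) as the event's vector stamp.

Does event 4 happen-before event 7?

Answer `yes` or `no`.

Answer: yes

Derivation:
Initial: VV[0]=[0, 0, 0]
Initial: VV[1]=[0, 0, 0]
Initial: VV[2]=[0, 0, 0]
Event 1: LOCAL 1: VV[1][1]++ -> VV[1]=[0, 1, 0]
Event 2: SEND 2->1: VV[2][2]++ -> VV[2]=[0, 0, 1], msg_vec=[0, 0, 1]; VV[1]=max(VV[1],msg_vec) then VV[1][1]++ -> VV[1]=[0, 2, 1]
Event 3: SEND 1->0: VV[1][1]++ -> VV[1]=[0, 3, 1], msg_vec=[0, 3, 1]; VV[0]=max(VV[0],msg_vec) then VV[0][0]++ -> VV[0]=[1, 3, 1]
Event 4: SEND 0->2: VV[0][0]++ -> VV[0]=[2, 3, 1], msg_vec=[2, 3, 1]; VV[2]=max(VV[2],msg_vec) then VV[2][2]++ -> VV[2]=[2, 3, 2]
Event 5: LOCAL 2: VV[2][2]++ -> VV[2]=[2, 3, 3]
Event 6: SEND 2->1: VV[2][2]++ -> VV[2]=[2, 3, 4], msg_vec=[2, 3, 4]; VV[1]=max(VV[1],msg_vec) then VV[1][1]++ -> VV[1]=[2, 4, 4]
Event 7: SEND 1->2: VV[1][1]++ -> VV[1]=[2, 5, 4], msg_vec=[2, 5, 4]; VV[2]=max(VV[2],msg_vec) then VV[2][2]++ -> VV[2]=[2, 5, 5]
Event 8: SEND 1->2: VV[1][1]++ -> VV[1]=[2, 6, 4], msg_vec=[2, 6, 4]; VV[2]=max(VV[2],msg_vec) then VV[2][2]++ -> VV[2]=[2, 6, 6]
Event 9: LOCAL 2: VV[2][2]++ -> VV[2]=[2, 6, 7]
Event 4 stamp: [2, 3, 1]
Event 7 stamp: [2, 5, 4]
[2, 3, 1] <= [2, 5, 4]? True. Equal? False. Happens-before: True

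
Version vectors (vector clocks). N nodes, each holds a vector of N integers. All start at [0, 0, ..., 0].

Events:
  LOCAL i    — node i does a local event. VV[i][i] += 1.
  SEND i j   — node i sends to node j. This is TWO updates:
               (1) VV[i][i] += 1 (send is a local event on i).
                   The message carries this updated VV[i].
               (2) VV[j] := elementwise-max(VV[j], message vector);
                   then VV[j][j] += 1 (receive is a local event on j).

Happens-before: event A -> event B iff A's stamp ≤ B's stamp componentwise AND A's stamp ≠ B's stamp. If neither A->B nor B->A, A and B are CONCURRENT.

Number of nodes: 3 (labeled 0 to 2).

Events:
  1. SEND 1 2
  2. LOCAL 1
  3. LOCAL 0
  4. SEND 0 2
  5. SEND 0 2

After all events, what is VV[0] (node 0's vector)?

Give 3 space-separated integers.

Initial: VV[0]=[0, 0, 0]
Initial: VV[1]=[0, 0, 0]
Initial: VV[2]=[0, 0, 0]
Event 1: SEND 1->2: VV[1][1]++ -> VV[1]=[0, 1, 0], msg_vec=[0, 1, 0]; VV[2]=max(VV[2],msg_vec) then VV[2][2]++ -> VV[2]=[0, 1, 1]
Event 2: LOCAL 1: VV[1][1]++ -> VV[1]=[0, 2, 0]
Event 3: LOCAL 0: VV[0][0]++ -> VV[0]=[1, 0, 0]
Event 4: SEND 0->2: VV[0][0]++ -> VV[0]=[2, 0, 0], msg_vec=[2, 0, 0]; VV[2]=max(VV[2],msg_vec) then VV[2][2]++ -> VV[2]=[2, 1, 2]
Event 5: SEND 0->2: VV[0][0]++ -> VV[0]=[3, 0, 0], msg_vec=[3, 0, 0]; VV[2]=max(VV[2],msg_vec) then VV[2][2]++ -> VV[2]=[3, 1, 3]
Final vectors: VV[0]=[3, 0, 0]; VV[1]=[0, 2, 0]; VV[2]=[3, 1, 3]

Answer: 3 0 0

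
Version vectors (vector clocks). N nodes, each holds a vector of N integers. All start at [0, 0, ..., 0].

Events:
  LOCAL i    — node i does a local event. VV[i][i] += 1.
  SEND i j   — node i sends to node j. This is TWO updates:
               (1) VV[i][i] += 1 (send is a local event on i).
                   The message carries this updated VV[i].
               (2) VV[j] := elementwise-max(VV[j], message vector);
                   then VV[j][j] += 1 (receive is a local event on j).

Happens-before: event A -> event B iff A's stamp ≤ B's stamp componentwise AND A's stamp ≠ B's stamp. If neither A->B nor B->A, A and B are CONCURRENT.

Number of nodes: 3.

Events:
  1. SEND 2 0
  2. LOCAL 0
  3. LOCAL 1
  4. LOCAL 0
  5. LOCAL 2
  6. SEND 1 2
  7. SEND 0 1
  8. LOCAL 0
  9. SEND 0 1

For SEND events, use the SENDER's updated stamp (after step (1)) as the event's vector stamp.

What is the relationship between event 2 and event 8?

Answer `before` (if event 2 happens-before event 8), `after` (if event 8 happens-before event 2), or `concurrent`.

Answer: before

Derivation:
Initial: VV[0]=[0, 0, 0]
Initial: VV[1]=[0, 0, 0]
Initial: VV[2]=[0, 0, 0]
Event 1: SEND 2->0: VV[2][2]++ -> VV[2]=[0, 0, 1], msg_vec=[0, 0, 1]; VV[0]=max(VV[0],msg_vec) then VV[0][0]++ -> VV[0]=[1, 0, 1]
Event 2: LOCAL 0: VV[0][0]++ -> VV[0]=[2, 0, 1]
Event 3: LOCAL 1: VV[1][1]++ -> VV[1]=[0, 1, 0]
Event 4: LOCAL 0: VV[0][0]++ -> VV[0]=[3, 0, 1]
Event 5: LOCAL 2: VV[2][2]++ -> VV[2]=[0, 0, 2]
Event 6: SEND 1->2: VV[1][1]++ -> VV[1]=[0, 2, 0], msg_vec=[0, 2, 0]; VV[2]=max(VV[2],msg_vec) then VV[2][2]++ -> VV[2]=[0, 2, 3]
Event 7: SEND 0->1: VV[0][0]++ -> VV[0]=[4, 0, 1], msg_vec=[4, 0, 1]; VV[1]=max(VV[1],msg_vec) then VV[1][1]++ -> VV[1]=[4, 3, 1]
Event 8: LOCAL 0: VV[0][0]++ -> VV[0]=[5, 0, 1]
Event 9: SEND 0->1: VV[0][0]++ -> VV[0]=[6, 0, 1], msg_vec=[6, 0, 1]; VV[1]=max(VV[1],msg_vec) then VV[1][1]++ -> VV[1]=[6, 4, 1]
Event 2 stamp: [2, 0, 1]
Event 8 stamp: [5, 0, 1]
[2, 0, 1] <= [5, 0, 1]? True
[5, 0, 1] <= [2, 0, 1]? False
Relation: before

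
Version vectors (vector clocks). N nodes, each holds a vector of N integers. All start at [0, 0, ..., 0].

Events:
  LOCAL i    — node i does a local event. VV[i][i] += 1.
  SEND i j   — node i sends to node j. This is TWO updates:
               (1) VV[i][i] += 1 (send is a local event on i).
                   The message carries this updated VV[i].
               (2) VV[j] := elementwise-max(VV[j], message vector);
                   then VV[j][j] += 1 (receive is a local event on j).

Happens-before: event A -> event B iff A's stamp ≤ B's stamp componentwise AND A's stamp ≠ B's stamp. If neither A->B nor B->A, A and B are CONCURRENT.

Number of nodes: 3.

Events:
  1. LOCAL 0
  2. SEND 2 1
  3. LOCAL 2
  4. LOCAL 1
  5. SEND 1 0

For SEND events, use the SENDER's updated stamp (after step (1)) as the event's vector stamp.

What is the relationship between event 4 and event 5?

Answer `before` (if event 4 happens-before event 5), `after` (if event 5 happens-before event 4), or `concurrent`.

Answer: before

Derivation:
Initial: VV[0]=[0, 0, 0]
Initial: VV[1]=[0, 0, 0]
Initial: VV[2]=[0, 0, 0]
Event 1: LOCAL 0: VV[0][0]++ -> VV[0]=[1, 0, 0]
Event 2: SEND 2->1: VV[2][2]++ -> VV[2]=[0, 0, 1], msg_vec=[0, 0, 1]; VV[1]=max(VV[1],msg_vec) then VV[1][1]++ -> VV[1]=[0, 1, 1]
Event 3: LOCAL 2: VV[2][2]++ -> VV[2]=[0, 0, 2]
Event 4: LOCAL 1: VV[1][1]++ -> VV[1]=[0, 2, 1]
Event 5: SEND 1->0: VV[1][1]++ -> VV[1]=[0, 3, 1], msg_vec=[0, 3, 1]; VV[0]=max(VV[0],msg_vec) then VV[0][0]++ -> VV[0]=[2, 3, 1]
Event 4 stamp: [0, 2, 1]
Event 5 stamp: [0, 3, 1]
[0, 2, 1] <= [0, 3, 1]? True
[0, 3, 1] <= [0, 2, 1]? False
Relation: before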